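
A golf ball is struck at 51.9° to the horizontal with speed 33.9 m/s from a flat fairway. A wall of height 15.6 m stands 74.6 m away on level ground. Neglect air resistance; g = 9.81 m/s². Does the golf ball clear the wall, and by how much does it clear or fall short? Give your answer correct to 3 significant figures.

v_x = 33.9 cos 51.9° = 20.92 m/s; v_y0 = 33.9 sin 51.9° = 26.68 m/s.
Time to reach the wall: t = 74.6 / 20.92 = 3.566 s.
Height at that point: y = 26.68×3.566 − 4.905×3.566² = 32.77 m.
That is 32.77 − 15.6 = 17.2 m above the top of the wall, so the golf ball clears it.

Yes — it clears the wall by 17.2 m.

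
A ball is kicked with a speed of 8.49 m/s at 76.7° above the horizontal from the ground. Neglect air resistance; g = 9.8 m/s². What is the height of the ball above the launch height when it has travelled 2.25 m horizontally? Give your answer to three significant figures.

3.02 m

v_x = 8.49 cos 76.7° = 1.953 m/s, v_y0 = 8.49 sin 76.7° = 8.262 m/s.
Time to reach x = 2.25 m: t = x / v_x = 2.25 / 1.953 = 1.152 s.
y = v_y0 t − ½ g t² = 8.262×1.152 − 4.900×1.152² = 3.02 m.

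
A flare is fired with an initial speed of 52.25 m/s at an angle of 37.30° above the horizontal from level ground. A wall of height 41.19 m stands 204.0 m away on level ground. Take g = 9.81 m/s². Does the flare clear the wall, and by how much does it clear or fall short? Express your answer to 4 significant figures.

No — it falls 3.945 m short of clearing the wall.

v_x = 52.25 cos 37.30° = 41.563 m/s; v_y0 = 52.25 sin 37.30° = 31.663 m/s.
Time to reach the wall: t = 204.0 / 41.563 = 4.9082 s.
Height at that point: y = 31.663×4.9082 − 4.905×4.9082² = 37.245 m.
That is 41.19 − 37.245 = 3.945 m below the top of the wall, so the flare does not clear it.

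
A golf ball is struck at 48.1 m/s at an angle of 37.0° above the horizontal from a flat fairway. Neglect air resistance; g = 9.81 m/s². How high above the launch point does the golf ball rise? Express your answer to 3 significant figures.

42.7 m

Vertical component of launch velocity: v_y = 48.1 sin 37.0° = 28.95 m/s.
At the highest point the vertical velocity is zero, so v_y² = 2 g h_max.
h_max = (28.95)² / (2 × 9.81) = 838.1 / 19.62 = 42.7 m.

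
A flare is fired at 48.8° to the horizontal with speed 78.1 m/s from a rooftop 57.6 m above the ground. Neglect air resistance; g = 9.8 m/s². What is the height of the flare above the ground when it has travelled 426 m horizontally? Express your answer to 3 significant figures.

208 m

v_x = 78.1 cos 48.8° = 51.44 m/s, v_y0 = 78.1 sin 48.8° = 58.76 m/s.
Time to reach x = 426 m: t = x / v_x = 426 / 51.44 = 8.281 s.
y = 57.6 + v_y0 t − ½ g t² = 57.6 + 58.76×8.281 − 4.900×8.281² = 208 m.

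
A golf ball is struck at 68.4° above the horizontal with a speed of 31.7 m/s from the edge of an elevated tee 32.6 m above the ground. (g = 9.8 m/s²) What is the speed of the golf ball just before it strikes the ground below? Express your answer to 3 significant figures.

40.5 m/s

v_x = 31.7 cos 68.4° = 11.67 m/s is unchanged throughout.
For the vertical component, v_y² = v_y0² + 2 g h = (29.47)² + 2×9.8×32.6 = 1507, so |v_y| = 38.82 m/s.
Impact speed = √(v_x² + v_y²) = √(136.2 + 1507) = 40.5 m/s.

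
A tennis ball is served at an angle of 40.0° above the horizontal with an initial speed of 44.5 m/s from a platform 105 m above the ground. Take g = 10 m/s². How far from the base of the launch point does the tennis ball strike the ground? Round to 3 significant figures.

282 m

Components: v_x = 44.5 cos 40.0° = 34.09 m/s, v_y = 44.5 sin 40.0° = 28.60 m/s.
Vertical: 0 = 105 + 28.60 t − ½(10) t² ⇒ 5.000 t² − 28.60 t − 105 = 0.
t = [28.60 + √(818.0 + 2100)] / 10.00 = 8.262 s.
Horizontal: R = v_x · t = 34.09 × 8.262 = 282 m.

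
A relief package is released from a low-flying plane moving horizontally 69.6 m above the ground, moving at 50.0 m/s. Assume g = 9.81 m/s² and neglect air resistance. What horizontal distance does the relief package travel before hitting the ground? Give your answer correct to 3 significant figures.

Initial vertical velocity is zero, so the fall time comes from h = ½ g t²: t = √(2 × 69.6 / 9.81) = 3.767 s.
Horizontal motion is uniform at 50.0 m/s, so x = 50.0 × 3.767 = 188 m.

188 m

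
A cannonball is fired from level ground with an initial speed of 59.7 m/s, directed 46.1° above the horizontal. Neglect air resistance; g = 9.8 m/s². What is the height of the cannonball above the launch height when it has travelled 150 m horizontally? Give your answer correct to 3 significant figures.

v_x = 59.7 cos 46.1° = 41.40 m/s, v_y0 = 59.7 sin 46.1° = 43.02 m/s.
Time to reach x = 150 m: t = x / v_x = 150 / 41.40 = 3.623 s.
y = v_y0 t − ½ g t² = 43.02×3.623 − 4.900×3.623² = 91.5 m.

91.5 m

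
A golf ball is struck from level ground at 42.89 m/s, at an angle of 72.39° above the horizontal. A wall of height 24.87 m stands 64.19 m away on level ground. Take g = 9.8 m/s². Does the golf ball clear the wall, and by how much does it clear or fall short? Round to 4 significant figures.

Yes — it clears the wall by 57.45 m.

v_x = 42.89 cos 72.39° = 12.976 m/s; v_y0 = 42.89 sin 72.39° = 40.880 m/s.
Time to reach the wall: t = 64.19 / 12.976 = 4.9468 s.
Height at that point: y = 40.880×4.9468 − 4.900×4.9468² = 82.318 m.
That is 82.318 − 24.87 = 57.45 m above the top of the wall, so the golf ball clears it.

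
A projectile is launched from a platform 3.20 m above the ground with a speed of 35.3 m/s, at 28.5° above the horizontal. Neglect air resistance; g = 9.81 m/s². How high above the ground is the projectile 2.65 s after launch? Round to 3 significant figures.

13.4 m

v_y0 = 35.3 sin 28.5° = 16.84 m/s.
y(t) = 3.20 + v_y0 t − ½ g t² = 3.20 + 16.84×2.65 − ½×9.81×2.65² = 13.4 m.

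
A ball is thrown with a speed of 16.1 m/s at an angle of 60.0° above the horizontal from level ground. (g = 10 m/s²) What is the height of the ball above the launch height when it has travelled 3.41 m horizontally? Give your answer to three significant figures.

v_x = 16.1 cos 60.0° = 8.050 m/s, v_y0 = 16.1 sin 60.0° = 13.94 m/s.
Time to reach x = 3.41 m: t = x / v_x = 3.41 / 8.050 = 0.4236 s.
y = v_y0 t − ½ g t² = 13.94×0.4236 − 5.000×0.4236² = 5.01 m.

5.01 m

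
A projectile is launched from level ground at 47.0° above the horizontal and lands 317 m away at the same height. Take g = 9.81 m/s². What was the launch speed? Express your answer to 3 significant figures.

On level ground, R = v₀² sin(2θ) / g, so v₀ = √(R g / sin 2θ).
sin(2 × 47.0°) = 0.9976.
v₀ = √(317 × 9.81 / 0.9976) = √3117 = 55.8 m/s.

55.8 m/s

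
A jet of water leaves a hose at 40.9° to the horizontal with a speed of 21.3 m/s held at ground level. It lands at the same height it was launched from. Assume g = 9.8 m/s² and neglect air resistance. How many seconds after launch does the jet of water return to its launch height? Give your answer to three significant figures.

2.85 s

Vertical component: v_y = 21.3 sin 40.9° = 13.95 m/s.
For a projectile landing at launch height, time of flight is t = 2 v_y / g = 2 × 13.95 / 9.8 = 2.85 s.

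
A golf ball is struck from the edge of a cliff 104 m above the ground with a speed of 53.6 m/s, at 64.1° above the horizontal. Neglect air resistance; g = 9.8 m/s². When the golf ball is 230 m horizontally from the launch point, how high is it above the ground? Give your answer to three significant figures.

v_x = 53.6 cos 64.1° = 23.41 m/s, v_y0 = 53.6 sin 64.1° = 48.22 m/s.
Time to reach x = 230 m: t = x / v_x = 230 / 23.41 = 9.825 s.
y = 104 + v_y0 t − ½ g t² = 104 + 48.22×9.825 − 4.900×9.825² = 105 m.

105 m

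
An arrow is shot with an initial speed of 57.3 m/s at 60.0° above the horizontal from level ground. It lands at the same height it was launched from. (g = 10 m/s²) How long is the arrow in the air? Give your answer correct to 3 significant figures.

9.92 s

Vertical component: v_y = 57.3 sin 60.0° = 49.62 m/s.
For a projectile landing at launch height, time of flight is t = 2 v_y / g = 2 × 49.62 / 10 = 9.92 s.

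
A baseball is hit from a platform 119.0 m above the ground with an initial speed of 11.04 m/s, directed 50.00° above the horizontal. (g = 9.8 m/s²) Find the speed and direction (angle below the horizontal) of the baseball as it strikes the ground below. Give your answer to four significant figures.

49.54 m/s at 81.76° below the horizontal

v_x = 11.04 cos 50.00° = 7.0964 m/s (constant).
|v_y| at impact = √((8.4571)² + 2×9.8×119.0) = 49.030 m/s.
Speed = √(7.0964² + 49.030²) = 49.54 m/s; angle = arctan(49.030/7.0964) = 81.76° below horizontal.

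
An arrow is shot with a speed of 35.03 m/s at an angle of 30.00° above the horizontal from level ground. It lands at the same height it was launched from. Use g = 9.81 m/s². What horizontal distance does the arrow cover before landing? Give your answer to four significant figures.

Components: v_x = 35.03 cos 30.00° = 30.337 m/s, v_y = 35.03 sin 30.00° = 17.515 m/s.
Time of flight (same landing height): t = 2 v_y / g = 2 × 17.515 / 9.81 = 3.5708 s.
Range: R = v_x · t = 30.337 × 3.5708 = 108.3 m.

108.3 m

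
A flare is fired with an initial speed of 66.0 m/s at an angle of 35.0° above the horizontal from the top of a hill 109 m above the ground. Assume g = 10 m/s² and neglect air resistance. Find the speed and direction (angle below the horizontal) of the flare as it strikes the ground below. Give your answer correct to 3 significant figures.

80.8 m/s at 48.0° below the horizontal

v_x = 66.0 cos 35.0° = 54.06 m/s (constant).
|v_y| at impact = √((37.86)² + 2×10×109) = 60.11 m/s.
Speed = √(54.06² + 60.11²) = 80.8 m/s; angle = arctan(60.11/54.06) = 48.0° below horizontal.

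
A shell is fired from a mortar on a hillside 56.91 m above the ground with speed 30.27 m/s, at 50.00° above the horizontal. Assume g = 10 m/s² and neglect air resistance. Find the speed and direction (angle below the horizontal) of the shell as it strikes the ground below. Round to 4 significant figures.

v_x = 30.27 cos 50.00° = 19.457 m/s (constant).
|v_y| at impact = √((23.188)² + 2×10×56.91) = 40.938 m/s.
Speed = √(19.457² + 40.938²) = 45.33 m/s; angle = arctan(40.938/19.457) = 64.58° below horizontal.

45.33 m/s at 64.58° below the horizontal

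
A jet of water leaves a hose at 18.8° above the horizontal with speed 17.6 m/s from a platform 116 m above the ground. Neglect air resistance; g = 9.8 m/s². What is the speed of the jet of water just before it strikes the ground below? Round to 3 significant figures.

50.8 m/s

v_x = 17.6 cos 18.8° = 16.66 m/s is unchanged throughout.
For the vertical component, v_y² = v_y0² + 2 g h = (5.672)² + 2×9.8×116 = 2306, so |v_y| = 48.02 m/s.
Impact speed = √(v_x² + v_y²) = √(277.6 + 2306) = 50.8 m/s.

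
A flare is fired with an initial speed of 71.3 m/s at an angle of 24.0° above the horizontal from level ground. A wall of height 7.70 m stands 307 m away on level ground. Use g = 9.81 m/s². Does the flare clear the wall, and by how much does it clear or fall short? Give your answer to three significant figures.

v_x = 71.3 cos 24.0° = 65.14 m/s; v_y0 = 71.3 sin 24.0° = 29.00 m/s.
Time to reach the wall: t = 307 / 65.14 = 4.713 s.
Height at that point: y = 29.00×4.713 − 4.905×4.713² = 27.73 m.
That is 27.73 − 7.70 = 20.0 m above the top of the wall, so the flare clears it.

Yes — it clears the wall by 20.0 m.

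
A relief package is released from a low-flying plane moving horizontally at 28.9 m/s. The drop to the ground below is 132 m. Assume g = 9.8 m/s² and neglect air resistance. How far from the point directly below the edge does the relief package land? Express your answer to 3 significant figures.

Initial vertical velocity is zero, so the fall time comes from h = ½ g t²: t = √(2 × 132 / 9.8) = 5.190 s.
Horizontal motion is uniform at 28.9 m/s, so x = 28.9 × 5.190 = 150 m.

150 m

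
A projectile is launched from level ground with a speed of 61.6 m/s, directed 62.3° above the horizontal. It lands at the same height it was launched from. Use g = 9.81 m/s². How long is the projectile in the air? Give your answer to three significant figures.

Vertical component: v_y = 61.6 sin 62.3° = 54.54 m/s.
For a projectile landing at launch height, time of flight is t = 2 v_y / g = 2 × 54.54 / 9.81 = 11.1 s.

11.1 s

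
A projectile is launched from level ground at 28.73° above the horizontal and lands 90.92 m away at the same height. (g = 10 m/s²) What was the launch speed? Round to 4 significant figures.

32.84 m/s

On level ground, R = v₀² sin(2θ) / g, so v₀ = √(R g / sin 2θ).
sin(2 × 28.73°) = 0.8430.
v₀ = √(90.92 × 10 / 0.8430) = √1078.5 = 32.84 m/s.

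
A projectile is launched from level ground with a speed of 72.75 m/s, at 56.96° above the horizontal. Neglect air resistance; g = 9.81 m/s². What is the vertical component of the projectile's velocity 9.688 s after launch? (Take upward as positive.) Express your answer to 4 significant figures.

Initial vertical component: v_y0 = 72.75 sin 56.96° = 60.986 m/s.
v_y(t) = v_y0 − g t = 60.986 − 9.81 × 9.688 = -34.05 m/s.

-34.05 m/s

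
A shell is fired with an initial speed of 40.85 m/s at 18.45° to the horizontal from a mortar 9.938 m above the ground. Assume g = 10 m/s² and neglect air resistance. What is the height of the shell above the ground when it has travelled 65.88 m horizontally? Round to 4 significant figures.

17.47 m

v_x = 40.85 cos 18.45° = 38.750 m/s, v_y0 = 40.85 sin 18.45° = 12.928 m/s.
Time to reach x = 65.88 m: t = x / v_x = 65.88 / 38.750 = 1.7001 s.
y = 9.938 + v_y0 t − ½ g t² = 9.938 + 12.928×1.7001 − 5.000×1.7001² = 17.47 m.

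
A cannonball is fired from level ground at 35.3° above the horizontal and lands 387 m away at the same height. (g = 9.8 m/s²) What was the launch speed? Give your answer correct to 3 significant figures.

On level ground, R = v₀² sin(2θ) / g, so v₀ = √(R g / sin 2θ).
sin(2 × 35.3°) = 0.9432.
v₀ = √(387 × 9.8 / 0.9432) = √4021 = 63.4 m/s.

63.4 m/s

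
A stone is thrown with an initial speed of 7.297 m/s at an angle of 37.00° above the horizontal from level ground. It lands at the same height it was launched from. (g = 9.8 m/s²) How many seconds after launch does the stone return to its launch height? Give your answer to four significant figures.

0.8962 s

Vertical component: v_y = 7.297 sin 37.00° = 4.3914 m/s.
For a projectile landing at launch height, time of flight is t = 2 v_y / g = 2 × 4.3914 / 9.8 = 0.8962 s.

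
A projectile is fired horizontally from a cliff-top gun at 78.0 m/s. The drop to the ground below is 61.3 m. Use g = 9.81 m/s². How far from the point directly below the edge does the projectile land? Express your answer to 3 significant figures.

Initial vertical velocity is zero, so the fall time comes from h = ½ g t²: t = √(2 × 61.3 / 9.81) = 3.535 s.
Horizontal motion is uniform at 78.0 m/s, so x = 78.0 × 3.535 = 276 m.

276 m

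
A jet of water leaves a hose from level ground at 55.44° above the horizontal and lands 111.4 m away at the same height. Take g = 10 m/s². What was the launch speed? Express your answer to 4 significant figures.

On level ground, R = v₀² sin(2θ) / g, so v₀ = √(R g / sin 2θ).
sin(2 × 55.44°) = 0.9343.
v₀ = √(111.4 × 10 / 0.9343) = √1192.3 = 34.53 m/s.

34.53 m/s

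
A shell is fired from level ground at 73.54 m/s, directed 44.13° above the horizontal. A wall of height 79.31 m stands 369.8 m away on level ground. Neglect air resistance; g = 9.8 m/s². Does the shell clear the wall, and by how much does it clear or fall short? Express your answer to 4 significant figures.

Yes — it clears the wall by 38.92 m.

v_x = 73.54 cos 44.13° = 52.784 m/s; v_y0 = 73.54 sin 44.13° = 51.205 m/s.
Time to reach the wall: t = 369.8 / 52.784 = 7.0059 s.
Height at that point: y = 51.205×7.0059 − 4.900×7.0059² = 118.23 m.
That is 118.23 − 79.31 = 38.92 m above the top of the wall, so the shell clears it.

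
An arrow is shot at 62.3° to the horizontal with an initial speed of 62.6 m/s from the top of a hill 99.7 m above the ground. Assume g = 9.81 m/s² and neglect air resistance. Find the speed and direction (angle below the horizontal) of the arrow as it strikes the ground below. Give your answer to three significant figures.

v_x = 62.6 cos 62.3° = 29.10 m/s (constant).
|v_y| at impact = √((55.43)² + 2×9.81×99.7) = 70.91 m/s.
Speed = √(29.10² + 70.91²) = 76.6 m/s; angle = arctan(70.91/29.10) = 67.7° below horizontal.

76.6 m/s at 67.7° below the horizontal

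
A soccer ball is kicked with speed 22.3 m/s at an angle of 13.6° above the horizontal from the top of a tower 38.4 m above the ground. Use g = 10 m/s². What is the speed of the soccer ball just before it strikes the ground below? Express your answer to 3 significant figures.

35.6 m/s

v_x = 22.3 cos 13.6° = 21.67 m/s is unchanged throughout.
For the vertical component, v_y² = v_y0² + 2 g h = (5.244)² + 2×10×38.4 = 795.5, so |v_y| = 28.20 m/s.
Impact speed = √(v_x² + v_y²) = √(469.6 + 795.5) = 35.6 m/s.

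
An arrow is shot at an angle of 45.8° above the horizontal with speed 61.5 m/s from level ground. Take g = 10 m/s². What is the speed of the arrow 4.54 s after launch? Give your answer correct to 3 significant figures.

42.9 m/s

v_x = 61.5 cos 45.8° = 42.88 m/s (constant).
v_y(t) = 61.5 sin 45.8° − g t = 44.09 − 10 × 4.54 = -1.310 m/s.
Speed = √(v_x² + v_y²) = √(1839 + 1.716) = 42.9 m/s.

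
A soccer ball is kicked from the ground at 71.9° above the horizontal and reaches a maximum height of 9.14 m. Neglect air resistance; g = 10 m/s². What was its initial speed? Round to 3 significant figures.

At maximum height v_y = 0, so (v₀ sin θ)² = 2 g H.
v₀ sin 71.9° = √(2 × 10 × 9.14) = 13.52 m/s.
v₀ = 13.52 / sin 71.9° = 13.52 / 0.9505 = 14.2 m/s.

14.2 m/s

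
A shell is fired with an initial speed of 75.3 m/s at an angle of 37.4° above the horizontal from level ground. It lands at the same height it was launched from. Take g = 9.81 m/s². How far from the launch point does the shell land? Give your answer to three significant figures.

558 m

Components: v_x = 75.3 cos 37.4° = 59.82 m/s, v_y = 75.3 sin 37.4° = 45.74 m/s.
Time of flight (same landing height): t = 2 v_y / g = 2 × 45.74 / 9.81 = 9.325 s.
Range: R = v_x · t = 59.82 × 9.325 = 558 m.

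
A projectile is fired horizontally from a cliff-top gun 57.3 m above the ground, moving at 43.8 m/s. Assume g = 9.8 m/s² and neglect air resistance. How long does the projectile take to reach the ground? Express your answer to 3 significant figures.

The horizontal speed doesn't affect the fall. With v_y0 = 0, h = ½ g t².
t = √(2 × 57.3 / 9.8) = √11.69 = 3.42 s.

3.42 s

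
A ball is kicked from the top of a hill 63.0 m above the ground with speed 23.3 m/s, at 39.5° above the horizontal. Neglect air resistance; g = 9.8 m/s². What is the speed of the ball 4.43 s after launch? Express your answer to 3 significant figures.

33.8 m/s

v_x = 23.3 cos 39.5° = 17.98 m/s (constant).
v_y(t) = 23.3 sin 39.5° − g t = 14.82 − 9.8 × 4.43 = -28.59 m/s.
Speed = √(v_x² + v_y²) = √(323.3 + 817.4) = 33.8 m/s.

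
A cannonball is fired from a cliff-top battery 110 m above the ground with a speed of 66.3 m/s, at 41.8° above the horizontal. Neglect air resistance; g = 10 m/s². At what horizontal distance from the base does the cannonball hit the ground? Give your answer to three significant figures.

Components: v_x = 66.3 cos 41.8° = 49.43 m/s, v_y = 66.3 sin 41.8° = 44.19 m/s.
Vertical: 0 = 110 + 44.19 t − ½(10) t² ⇒ 5.000 t² − 44.19 t − 110 = 0.
t = [44.19 + √(1953 + 2200)] / 10.00 = 10.86 s.
Horizontal: R = v_x · t = 49.43 × 10.86 = 537 m.

537 m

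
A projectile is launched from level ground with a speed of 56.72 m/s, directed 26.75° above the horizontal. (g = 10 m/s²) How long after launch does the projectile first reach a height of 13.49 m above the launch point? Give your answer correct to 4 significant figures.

0.5986 s

v_y0 = 56.72 sin 26.75° = 25.530 m/s.
Set y = v_y0 t − ½ g t² = 13.49: 5.000 t² − 25.530 t + 13.49 = 0.
t = [25.530 ± √(651.78 − 269.80)] / 10 = (25.530 ± 19.544) / 10, giving t = 0.5986 s or t = 4.507 s.
The projectile is on the way up at the first time, so t = 0.5986 s.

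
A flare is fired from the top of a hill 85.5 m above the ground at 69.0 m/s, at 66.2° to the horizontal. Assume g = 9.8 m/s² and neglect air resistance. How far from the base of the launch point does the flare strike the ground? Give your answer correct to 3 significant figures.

393 m

Components: v_x = 69.0 cos 66.2° = 27.84 m/s, v_y = 69.0 sin 66.2° = 63.13 m/s.
Vertical: 0 = 85.5 + 63.13 t − ½(9.8) t² ⇒ 4.900 t² − 63.13 t − 85.5 = 0.
t = [63.13 + √(3985 + 1676)] / 9.800 = 14.12 s.
Horizontal: R = v_x · t = 27.84 × 14.12 = 393 m.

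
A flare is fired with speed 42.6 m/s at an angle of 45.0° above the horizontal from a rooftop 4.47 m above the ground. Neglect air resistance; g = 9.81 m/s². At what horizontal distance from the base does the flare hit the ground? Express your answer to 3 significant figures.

189 m

Components: v_x = 42.6 cos 45.0° = 30.12 m/s, v_y = 42.6 sin 45.0° = 30.12 m/s.
Vertical: 0 = 4.47 + 30.12 t − ½(9.81) t² ⇒ 4.905 t² − 30.12 t − 4.47 = 0.
t = [30.12 + √(907.2 + 87.70)] / 9.810 = 6.286 s.
Horizontal: R = v_x · t = 30.12 × 6.286 = 189 m.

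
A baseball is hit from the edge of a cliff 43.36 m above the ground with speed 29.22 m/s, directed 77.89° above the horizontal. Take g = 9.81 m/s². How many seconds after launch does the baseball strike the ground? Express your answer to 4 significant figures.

Vertical component: v_y = 29.22 sin 77.89° = 28.570 m/s.
Taking up as positive with launch at y = 43.36 m, landing at y = 0: 0 = 43.36 + 28.570 t − ½(9.81) t².
Solving 4.905 t² − 28.570 t − 43.36 = 0 gives t = [28.570 + √(28.570² + 4·4.905·43.36)] / 9.810 = 7.074 s.

7.074 s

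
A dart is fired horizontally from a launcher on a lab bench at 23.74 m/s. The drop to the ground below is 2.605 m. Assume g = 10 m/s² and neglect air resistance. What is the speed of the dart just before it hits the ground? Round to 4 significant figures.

Fall time: t = √(2 × 2.605 / 10) = 0.72180 s.
At impact: v_x = 23.74 m/s (unchanged), v_y = g t = 10 × 0.72180 = 7.2180 m/s.
Speed = √(v_x² + v_y²) = √(563.59 + 52.100) = 24.81 m/s.

24.81 m/s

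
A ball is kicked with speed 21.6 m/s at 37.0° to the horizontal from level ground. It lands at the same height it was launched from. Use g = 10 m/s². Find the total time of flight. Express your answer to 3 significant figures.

Vertical component: v_y = 21.6 sin 37.0° = 13.00 m/s.
For a projectile landing at launch height, time of flight is t = 2 v_y / g = 2 × 13.00 / 10 = 2.60 s.

2.60 s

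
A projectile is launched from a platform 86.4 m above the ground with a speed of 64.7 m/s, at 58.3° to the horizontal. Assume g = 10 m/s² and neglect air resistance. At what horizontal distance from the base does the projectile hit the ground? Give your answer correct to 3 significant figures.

422 m

Components: v_x = 64.7 cos 58.3° = 34.00 m/s, v_y = 64.7 sin 58.3° = 55.05 m/s.
Vertical: 0 = 86.4 + 55.05 t − ½(10) t² ⇒ 5.000 t² − 55.05 t − 86.4 = 0.
t = [55.05 + √(3031 + 1728)] / 10.00 = 12.40 s.
Horizontal: R = v_x · t = 34.00 × 12.40 = 422 m.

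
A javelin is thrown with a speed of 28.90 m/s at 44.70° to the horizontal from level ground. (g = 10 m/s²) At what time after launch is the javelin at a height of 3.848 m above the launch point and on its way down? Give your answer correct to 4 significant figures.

3.867 s

v_y0 = 28.90 sin 44.70° = 20.328 m/s.
Set y = v_y0 t − ½ g t² = 3.848: 5.000 t² − 20.328 t + 3.848 = 0.
t = [20.328 ± √(413.23 − 76.960)] / 10 = (20.328 ± 18.338) / 10, giving t = 0.1990 s or t = 3.867 s.
On the way down corresponds to the larger root: t = 3.867 s.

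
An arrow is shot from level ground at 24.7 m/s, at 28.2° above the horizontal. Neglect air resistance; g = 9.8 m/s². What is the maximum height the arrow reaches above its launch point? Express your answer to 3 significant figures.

6.95 m

Vertical component of launch velocity: v_y = 24.7 sin 28.2° = 11.67 m/s.
At the highest point the vertical velocity is zero, so v_y² = 2 g h_max.
h_max = (11.67)² / (2 × 9.8) = 136.2 / 19.60 = 6.95 m.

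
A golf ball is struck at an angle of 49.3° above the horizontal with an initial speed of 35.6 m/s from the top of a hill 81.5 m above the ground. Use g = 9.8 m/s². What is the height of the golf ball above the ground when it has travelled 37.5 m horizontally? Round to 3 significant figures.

v_x = 35.6 cos 49.3° = 23.21 m/s, v_y0 = 35.6 sin 49.3° = 26.99 m/s.
Time to reach x = 37.5 m: t = x / v_x = 37.5 / 23.21 = 1.616 s.
y = 81.5 + v_y0 t − ½ g t² = 81.5 + 26.99×1.616 − 4.900×1.616² = 112 m.

112 m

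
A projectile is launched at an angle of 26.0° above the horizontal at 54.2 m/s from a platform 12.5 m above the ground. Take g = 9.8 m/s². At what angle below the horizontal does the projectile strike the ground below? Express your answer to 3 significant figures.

v_x = 54.2 cos 26.0° = 48.71 m/s.
At impact |v_y| = √(v_y0² + 2 g h) = √(23.76² + 2×9.8×12.5) = 28.45 m/s.
Angle below horizontal = arctan(|v_y| / v_x) = arctan(28.45 / 48.71) = 30.3°.

30.3°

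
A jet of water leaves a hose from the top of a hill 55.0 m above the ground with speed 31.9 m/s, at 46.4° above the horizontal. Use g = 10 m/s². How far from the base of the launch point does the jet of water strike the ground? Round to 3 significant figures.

140 m

Components: v_x = 31.9 cos 46.4° = 22.00 m/s, v_y = 31.9 sin 46.4° = 23.10 m/s.
Vertical: 0 = 55.0 + 23.10 t − ½(10) t² ⇒ 5.000 t² − 23.10 t − 55.0 = 0.
t = [23.10 + √(533.6 + 1100)] / 10.00 = 6.352 s.
Horizontal: R = v_x · t = 22.00 × 6.352 = 140 m.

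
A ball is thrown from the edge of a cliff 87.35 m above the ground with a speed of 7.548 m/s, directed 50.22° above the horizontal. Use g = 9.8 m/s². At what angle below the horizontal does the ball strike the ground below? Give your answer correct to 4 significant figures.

83.41°

v_x = 7.548 cos 50.22° = 4.8295 m/s.
At impact |v_y| = √(v_y0² + 2 g h) = √(5.8007² + 2×9.8×87.35) = 41.782 m/s.
Angle below horizontal = arctan(|v_y| / v_x) = arctan(41.782 / 4.8295) = 83.41°.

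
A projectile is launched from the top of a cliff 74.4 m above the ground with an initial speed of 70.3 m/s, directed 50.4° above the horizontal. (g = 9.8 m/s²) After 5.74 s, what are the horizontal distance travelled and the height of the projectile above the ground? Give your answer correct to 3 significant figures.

x = 257 m, y = 224 m

v_x = 70.3 cos 50.4° = 44.81 m/s; v_y0 = 70.3 sin 50.4° = 54.17 m/s.
x = v_x t = 44.81 × 5.74 = 257 m.
y = 74.4 + v_y0 t − ½ g t² = 224 m.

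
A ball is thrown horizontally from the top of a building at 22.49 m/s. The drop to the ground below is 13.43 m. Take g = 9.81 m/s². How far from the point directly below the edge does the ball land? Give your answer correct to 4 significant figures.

37.21 m

Initial vertical velocity is zero, so the fall time comes from h = ½ g t²: t = √(2 × 13.43 / 9.81) = 1.6547 s.
Horizontal motion is uniform at 22.49 m/s, so x = 22.49 × 1.6547 = 37.21 m.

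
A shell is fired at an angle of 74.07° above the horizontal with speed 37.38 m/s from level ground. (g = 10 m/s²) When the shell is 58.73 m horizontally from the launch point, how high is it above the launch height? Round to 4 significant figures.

v_x = 37.38 cos 74.07° = 10.259 m/s, v_y0 = 37.38 sin 74.07° = 35.945 m/s.
Time to reach x = 58.73 m: t = x / v_x = 58.73 / 10.259 = 5.7247 s.
y = v_y0 t − ½ g t² = 35.945×5.7247 − 5.000×5.7247² = 41.91 m.

41.91 m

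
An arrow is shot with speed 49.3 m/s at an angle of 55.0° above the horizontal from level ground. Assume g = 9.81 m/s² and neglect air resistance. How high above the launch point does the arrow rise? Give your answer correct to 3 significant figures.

83.1 m

Vertical component of launch velocity: v_y = 49.3 sin 55.0° = 40.38 m/s.
At the highest point the vertical velocity is zero, so v_y² = 2 g h_max.
h_max = (40.38)² / (2 × 9.81) = 1631 / 19.62 = 83.1 m.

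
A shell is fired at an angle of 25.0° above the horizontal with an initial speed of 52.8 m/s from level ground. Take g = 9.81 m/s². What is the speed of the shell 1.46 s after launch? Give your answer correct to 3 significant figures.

48.5 m/s

v_x = 52.8 cos 25.0° = 47.85 m/s (constant).
v_y(t) = 52.8 sin 25.0° − g t = 22.31 − 9.81 × 1.46 = 7.987 m/s.
Speed = √(v_x² + v_y²) = √(2290 + 63.79) = 48.5 m/s.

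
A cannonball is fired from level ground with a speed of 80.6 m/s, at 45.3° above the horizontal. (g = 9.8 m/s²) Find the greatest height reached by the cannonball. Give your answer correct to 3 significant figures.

Vertical component of launch velocity: v_y = 80.6 sin 45.3° = 57.29 m/s.
At the highest point the vertical velocity is zero, so v_y² = 2 g h_max.
h_max = (57.29)² / (2 × 9.8) = 3282 / 19.60 = 167 m.

167 m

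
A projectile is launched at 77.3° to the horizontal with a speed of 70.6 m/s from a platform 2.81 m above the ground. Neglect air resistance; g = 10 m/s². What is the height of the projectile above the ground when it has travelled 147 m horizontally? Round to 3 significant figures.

v_x = 70.6 cos 77.3° = 15.52 m/s, v_y0 = 70.6 sin 77.3° = 68.87 m/s.
Time to reach x = 147 m: t = x / v_x = 147 / 15.52 = 9.472 s.
y = 2.81 + v_y0 t − ½ g t² = 2.81 + 68.87×9.472 − 5.000×9.472² = 207 m.

207 m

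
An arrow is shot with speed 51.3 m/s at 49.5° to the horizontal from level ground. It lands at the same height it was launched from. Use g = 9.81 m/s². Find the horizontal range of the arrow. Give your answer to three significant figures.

Components: v_x = 51.3 cos 49.5° = 33.32 m/s, v_y = 51.3 sin 49.5° = 39.01 m/s.
Time of flight (same landing height): t = 2 v_y / g = 2 × 39.01 / 9.81 = 7.953 s.
Range: R = v_x · t = 33.32 × 7.953 = 265 m.

265 m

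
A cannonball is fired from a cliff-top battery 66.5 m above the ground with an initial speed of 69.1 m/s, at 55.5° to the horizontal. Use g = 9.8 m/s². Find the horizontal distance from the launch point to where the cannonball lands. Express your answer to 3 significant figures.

497 m

Components: v_x = 69.1 cos 55.5° = 39.14 m/s, v_y = 69.1 sin 55.5° = 56.95 m/s.
Vertical: 0 = 66.5 + 56.95 t − ½(9.8) t² ⇒ 4.900 t² − 56.95 t − 66.5 = 0.
t = [56.95 + √(3243 + 1303)] / 9.800 = 12.69 s.
Horizontal: R = v_x · t = 39.14 × 12.69 = 497 m.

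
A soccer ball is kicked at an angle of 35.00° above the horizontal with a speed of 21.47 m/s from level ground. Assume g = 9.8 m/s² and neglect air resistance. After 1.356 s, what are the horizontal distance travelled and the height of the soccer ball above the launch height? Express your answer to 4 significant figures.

x = 23.85 m, y = 7.689 m

v_x = 21.47 cos 35.00° = 17.587 m/s; v_y0 = 21.47 sin 35.00° = 12.315 m/s.
x = v_x t = 17.587 × 1.356 = 23.85 m.
y = v_y0 t − ½ g t² = 12.315×1.356 − 4.900×1.356² = 7.689 m.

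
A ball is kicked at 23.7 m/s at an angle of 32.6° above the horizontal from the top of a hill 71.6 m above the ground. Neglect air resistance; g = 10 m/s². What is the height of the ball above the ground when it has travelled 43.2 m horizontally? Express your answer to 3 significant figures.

75.8 m

v_x = 23.7 cos 32.6° = 19.97 m/s, v_y0 = 23.7 sin 32.6° = 12.77 m/s.
Time to reach x = 43.2 m: t = x / v_x = 43.2 / 19.97 = 2.163 s.
y = 71.6 + v_y0 t − ½ g t² = 71.6 + 12.77×2.163 − 5.000×2.163² = 75.8 m.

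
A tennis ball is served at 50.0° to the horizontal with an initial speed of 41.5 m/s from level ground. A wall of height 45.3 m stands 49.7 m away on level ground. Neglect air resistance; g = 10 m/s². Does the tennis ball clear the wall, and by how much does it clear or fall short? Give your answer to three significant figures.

v_x = 41.5 cos 50.0° = 26.68 m/s; v_y0 = 41.5 sin 50.0° = 31.79 m/s.
Time to reach the wall: t = 49.7 / 26.68 = 1.863 s.
Height at that point: y = 31.79×1.863 − 5.000×1.863² = 41.87 m.
That is 45.3 − 41.87 = 3.43 m below the top of the wall, so the tennis ball does not clear it.

No — it falls 3.43 m short of clearing the wall.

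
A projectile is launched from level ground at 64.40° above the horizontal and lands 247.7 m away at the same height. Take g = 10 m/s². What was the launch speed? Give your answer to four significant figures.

On level ground, R = v₀² sin(2θ) / g, so v₀ = √(R g / sin 2θ).
sin(2 × 64.40°) = 0.7793.
v₀ = √(247.7 × 10 / 0.7793) = √3178.5 = 56.38 m/s.

56.38 m/s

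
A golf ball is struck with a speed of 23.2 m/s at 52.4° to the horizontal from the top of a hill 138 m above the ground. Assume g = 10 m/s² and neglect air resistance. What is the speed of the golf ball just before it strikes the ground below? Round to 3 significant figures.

v_x = 23.2 cos 52.4° = 14.16 m/s is unchanged throughout.
For the vertical component, v_y² = v_y0² + 2 g h = (18.38)² + 2×10×138 = 3098, so |v_y| = 55.66 m/s.
Impact speed = √(v_x² + v_y²) = √(200.5 + 3098) = 57.4 m/s.

57.4 m/s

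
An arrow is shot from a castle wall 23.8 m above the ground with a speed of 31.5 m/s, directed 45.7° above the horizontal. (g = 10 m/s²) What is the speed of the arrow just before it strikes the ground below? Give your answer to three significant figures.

v_x = 31.5 cos 45.7° = 22.00 m/s is unchanged throughout.
For the vertical component, v_y² = v_y0² + 2 g h = (22.54)² + 2×10×23.8 = 984.1, so |v_y| = 31.37 m/s.
Impact speed = √(v_x² + v_y²) = √(484.0 + 984.1) = 38.3 m/s.

38.3 m/s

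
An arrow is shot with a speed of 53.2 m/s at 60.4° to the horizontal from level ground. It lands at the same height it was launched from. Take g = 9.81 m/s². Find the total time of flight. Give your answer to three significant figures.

9.43 s

Vertical component: v_y = 53.2 sin 60.4° = 46.26 m/s.
For a projectile landing at launch height, time of flight is t = 2 v_y / g = 2 × 46.26 / 9.81 = 9.43 s.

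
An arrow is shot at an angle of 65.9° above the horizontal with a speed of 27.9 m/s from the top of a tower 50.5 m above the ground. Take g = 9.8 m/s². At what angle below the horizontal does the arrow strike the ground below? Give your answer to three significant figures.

v_x = 27.9 cos 65.9° = 11.39 m/s.
At impact |v_y| = √(v_y0² + 2 g h) = √(25.47² + 2×9.8×50.5) = 40.48 m/s.
Angle below horizontal = arctan(|v_y| / v_x) = arctan(40.48 / 11.39) = 74.3°.

74.3°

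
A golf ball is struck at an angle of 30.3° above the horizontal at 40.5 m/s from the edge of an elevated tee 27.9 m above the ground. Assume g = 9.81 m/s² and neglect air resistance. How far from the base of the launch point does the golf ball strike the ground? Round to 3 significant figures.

Components: v_x = 40.5 cos 30.3° = 34.97 m/s, v_y = 40.5 sin 30.3° = 20.43 m/s.
Vertical: 0 = 27.9 + 20.43 t − ½(9.81) t² ⇒ 4.905 t² − 20.43 t − 27.9 = 0.
t = [20.43 + √(417.4 + 547.4)] / 9.810 = 5.249 s.
Horizontal: R = v_x · t = 34.97 × 5.249 = 184 m.

184 m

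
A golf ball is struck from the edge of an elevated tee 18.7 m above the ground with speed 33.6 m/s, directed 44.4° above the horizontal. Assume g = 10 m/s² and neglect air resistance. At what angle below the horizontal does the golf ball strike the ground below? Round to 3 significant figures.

51.7°

v_x = 33.6 cos 44.4° = 24.01 m/s.
At impact |v_y| = √(v_y0² + 2 g h) = √(23.51² + 2×10×18.7) = 30.44 m/s.
Angle below horizontal = arctan(|v_y| / v_x) = arctan(30.44 / 24.01) = 51.7°.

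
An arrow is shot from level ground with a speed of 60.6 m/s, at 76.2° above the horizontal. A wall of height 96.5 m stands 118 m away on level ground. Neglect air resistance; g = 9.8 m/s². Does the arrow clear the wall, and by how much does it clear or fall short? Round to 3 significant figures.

v_x = 60.6 cos 76.2° = 14.46 m/s; v_y0 = 60.6 sin 76.2° = 58.85 m/s.
Time to reach the wall: t = 118 / 14.46 = 8.160 s.
Height at that point: y = 58.85×8.160 − 4.900×8.160² = 153.9 m.
That is 153.9 − 96.5 = 57.4 m above the top of the wall, so the arrow clears it.

Yes — it clears the wall by 57.4 m.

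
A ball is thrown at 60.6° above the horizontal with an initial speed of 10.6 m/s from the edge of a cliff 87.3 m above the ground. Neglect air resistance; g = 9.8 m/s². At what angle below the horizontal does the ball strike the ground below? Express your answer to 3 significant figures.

83.0°

v_x = 10.6 cos 60.6° = 5.204 m/s.
At impact |v_y| = √(v_y0² + 2 g h) = √(9.235² + 2×9.8×87.3) = 42.38 m/s.
Angle below horizontal = arctan(|v_y| / v_x) = arctan(42.38 / 5.204) = 83.0°.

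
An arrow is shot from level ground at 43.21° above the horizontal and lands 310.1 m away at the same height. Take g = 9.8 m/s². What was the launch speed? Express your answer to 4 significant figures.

On level ground, R = v₀² sin(2θ) / g, so v₀ = √(R g / sin 2θ).
sin(2 × 43.21°) = 0.9980.
v₀ = √(310.1 × 9.8 / 0.9980) = √3045.1 = 55.18 m/s.

55.18 m/s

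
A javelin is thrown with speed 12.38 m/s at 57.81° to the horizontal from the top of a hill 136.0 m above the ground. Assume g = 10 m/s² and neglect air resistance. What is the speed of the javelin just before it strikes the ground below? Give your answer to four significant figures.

v_x = 12.38 cos 57.81° = 6.5952 m/s is unchanged throughout.
For the vertical component, v_y² = v_y0² + 2 g h = (10.477)² + 2×10×136.0 = 2829.8, so |v_y| = 53.196 m/s.
Impact speed = √(v_x² + v_y²) = √(43.497 + 2829.8) = 53.60 m/s.

53.60 m/s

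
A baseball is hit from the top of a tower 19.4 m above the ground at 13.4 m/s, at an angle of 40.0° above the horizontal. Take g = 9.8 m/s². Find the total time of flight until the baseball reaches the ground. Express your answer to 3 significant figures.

3.05 s

Vertical component: v_y = 13.4 sin 40.0° = 8.613 m/s.
Taking up as positive with launch at y = 19.4 m, landing at y = 0: 0 = 19.4 + 8.613 t − ½(9.8) t².
Solving 4.900 t² − 8.613 t − 19.4 = 0 gives t = [8.613 + √(8.613² + 4·4.900·19.4)] / 9.800 = 3.05 s.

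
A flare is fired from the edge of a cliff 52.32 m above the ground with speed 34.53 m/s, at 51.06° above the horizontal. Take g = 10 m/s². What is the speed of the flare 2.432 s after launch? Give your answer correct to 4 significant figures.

v_x = 34.53 cos 51.06° = 21.702 m/s (constant).
v_y(t) = 34.53 sin 51.06° − g t = 26.858 − 10 × 2.432 = 2.5380 m/s.
Speed = √(v_x² + v_y²) = √(470.98 + 6.4414) = 21.85 m/s.

21.85 m/s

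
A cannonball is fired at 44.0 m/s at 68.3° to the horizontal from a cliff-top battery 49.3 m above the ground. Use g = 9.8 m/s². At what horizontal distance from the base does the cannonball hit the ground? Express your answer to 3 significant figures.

Components: v_x = 44.0 cos 68.3° = 16.27 m/s, v_y = 44.0 sin 68.3° = 40.88 m/s.
Vertical: 0 = 49.3 + 40.88 t − ½(9.8) t² ⇒ 4.900 t² − 40.88 t − 49.3 = 0.
t = [40.88 + √(1671 + 966.3)] / 9.800 = 9.412 s.
Horizontal: R = v_x · t = 16.27 × 9.412 = 153 m.

153 m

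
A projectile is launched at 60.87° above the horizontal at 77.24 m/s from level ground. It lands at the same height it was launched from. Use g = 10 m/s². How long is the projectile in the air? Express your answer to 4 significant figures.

Vertical component: v_y = 77.24 sin 60.87° = 67.470 m/s.
For a projectile landing at launch height, time of flight is t = 2 v_y / g = 2 × 67.470 / 10 = 13.49 s.

13.49 s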